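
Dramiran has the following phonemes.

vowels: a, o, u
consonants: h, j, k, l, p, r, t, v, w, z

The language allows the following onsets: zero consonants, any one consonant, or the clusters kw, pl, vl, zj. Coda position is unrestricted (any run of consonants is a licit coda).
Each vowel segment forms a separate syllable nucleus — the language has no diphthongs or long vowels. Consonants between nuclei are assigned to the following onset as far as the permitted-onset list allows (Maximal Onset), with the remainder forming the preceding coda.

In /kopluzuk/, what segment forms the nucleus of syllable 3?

Nuclei (vowels): o, u, u → 3 syllables.
The third nucleus (vowel 3 from the left) is /u/.

u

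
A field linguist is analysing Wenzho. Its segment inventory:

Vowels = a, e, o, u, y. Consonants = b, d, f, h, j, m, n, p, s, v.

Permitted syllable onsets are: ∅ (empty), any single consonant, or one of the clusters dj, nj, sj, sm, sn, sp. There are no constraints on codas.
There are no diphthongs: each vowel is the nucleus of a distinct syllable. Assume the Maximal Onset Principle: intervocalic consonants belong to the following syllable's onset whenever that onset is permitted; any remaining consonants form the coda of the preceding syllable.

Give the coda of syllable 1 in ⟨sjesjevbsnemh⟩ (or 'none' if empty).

none

The vowels are e, e, e — 3 nuclei, so 3 syllables.
/e…e/ gap (V1→V2): /sj/ is a licit onset in full, so it all attaches to the next syllable.
/e…e/ gap (V2→V3): cluster /vbsn/ — the longest permitted-onset suffix is /sn/; onset = /sn/, preceding coda = /vb/.
Syllabification: sje.sjevb.snemh.
Syllable 1 is /sje/: onset /sj/, nucleus /e/, coda ∅.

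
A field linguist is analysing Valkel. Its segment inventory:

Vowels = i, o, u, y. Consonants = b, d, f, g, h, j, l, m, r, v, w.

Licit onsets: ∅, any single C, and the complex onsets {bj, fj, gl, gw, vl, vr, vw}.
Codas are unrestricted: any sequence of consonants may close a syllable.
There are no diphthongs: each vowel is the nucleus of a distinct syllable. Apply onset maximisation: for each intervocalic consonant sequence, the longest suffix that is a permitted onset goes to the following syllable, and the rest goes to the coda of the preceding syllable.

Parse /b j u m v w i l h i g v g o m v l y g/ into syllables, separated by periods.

Vowels present: u, i, i, o, y; each is a nucleus, giving 5 syllables.
/u…i/ gap (V1→V2): cluster /mvw/ — the longest permitted-onset suffix is /vw/; onset = /vw/, preceding coda = /m/.
/i…i/ gap (V2→V3): /lh/; trying suffixes from longest down, /h/ is the first permitted one, so coda /l/ | onset /h/.
/i…o/ gap (V3→V4): /gvg/ splits as /gv/ + /g/ (/g/ is the longest suffix that is a licit onset).
/o…y/ gap (V4→V5): /mvl/; trying suffixes from longest down, /vl/ is the first permitted one, so coda /m/ | onset /vl/.

bjum.vwil.higv.gom.vlyg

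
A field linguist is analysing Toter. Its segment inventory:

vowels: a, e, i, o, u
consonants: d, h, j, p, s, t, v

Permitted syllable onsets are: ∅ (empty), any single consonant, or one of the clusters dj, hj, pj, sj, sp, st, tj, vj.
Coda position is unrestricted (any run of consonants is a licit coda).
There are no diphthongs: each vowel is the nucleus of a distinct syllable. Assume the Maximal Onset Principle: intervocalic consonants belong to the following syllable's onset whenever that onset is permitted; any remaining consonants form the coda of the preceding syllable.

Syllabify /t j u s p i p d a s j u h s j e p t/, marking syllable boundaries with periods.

Vowels present: u, i, a, u, e; each is a nucleus, giving 5 syllables.
Between /u/ (V1) and /i/ (V2): cluster /sp/ — /sp/ is itself a permitted onset, so the whole cluster goes right; preceding coda = ∅.
Between /i/ (V2) and /a/ (V3): /pd/; trying suffixes from longest down, /d/ is the first permitted one, so coda /p/ | onset /d/.
Between /a/ (V3) and /u/ (V4): cluster /sj/ — /sj/ is itself a permitted onset, so the whole cluster goes right; preceding coda = ∅.
Between /u/ (V4) and /e/ (V5): cluster /hsj/ — the longest permitted-onset suffix is /sj/; onset = /sj/, preceding coda = /h/.

tju.spip.da.sjuh.sjept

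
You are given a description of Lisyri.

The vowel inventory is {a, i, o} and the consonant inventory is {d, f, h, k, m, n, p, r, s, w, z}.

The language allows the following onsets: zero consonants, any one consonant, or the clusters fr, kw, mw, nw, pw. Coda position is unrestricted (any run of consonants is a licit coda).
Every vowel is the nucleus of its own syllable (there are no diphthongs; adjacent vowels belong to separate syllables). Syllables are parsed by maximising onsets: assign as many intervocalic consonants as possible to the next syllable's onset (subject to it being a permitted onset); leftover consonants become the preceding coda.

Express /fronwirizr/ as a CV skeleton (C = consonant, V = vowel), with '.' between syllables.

The vowels are o, i, i — 3 nuclei, so 3 syllables.
Between /o/ (V1) and /i/ (V2): cluster /nw/ — /nw/ is itself a permitted onset, so the whole cluster goes right; preceding coda = ∅.
Between /i/ (V2) and /i/ (V3): just /r/ — single C goes to the following onset.
Syllabification: fro.nwi.rizr.
Mapping each syllable to C/V: /fro/ → CCV, /nwi/ → CCV, /rizr/ → CVCC.

CCV.CCV.CVCC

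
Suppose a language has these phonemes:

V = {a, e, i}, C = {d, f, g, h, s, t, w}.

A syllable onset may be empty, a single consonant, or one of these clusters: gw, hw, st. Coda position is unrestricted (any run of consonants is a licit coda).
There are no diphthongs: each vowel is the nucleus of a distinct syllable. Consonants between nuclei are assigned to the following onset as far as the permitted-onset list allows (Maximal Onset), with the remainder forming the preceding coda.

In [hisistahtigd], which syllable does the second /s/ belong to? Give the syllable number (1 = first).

The vowels are i, i, a, i — 4 nuclei, so 4 syllables.
Between /i/ (V1) and /i/ (V2): /s/ → onset of the next syllable (single consonants are always licit onsets).
Between /i/ (V2) and /a/ (V3): /st/ is a licit onset in full, so it all attaches to the next syllable.
Between /a/ (V3) and /i/ (V4): cluster /ht/ — the longest permitted-onset suffix is /t/; onset = /t/, preceding coda = /h/.
Syllabification: hi.si.stah.tigd.
The second /s/ is in the onset of syllable 3 (/stah/).

3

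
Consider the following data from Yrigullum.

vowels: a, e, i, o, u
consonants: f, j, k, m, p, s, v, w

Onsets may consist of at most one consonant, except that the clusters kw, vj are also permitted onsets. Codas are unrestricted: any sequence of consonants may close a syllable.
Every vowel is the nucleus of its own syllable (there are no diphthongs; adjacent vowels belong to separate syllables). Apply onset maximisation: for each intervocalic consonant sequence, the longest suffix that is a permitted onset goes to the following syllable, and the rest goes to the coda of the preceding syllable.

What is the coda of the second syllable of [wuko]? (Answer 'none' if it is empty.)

The vowels are u, o — 2 nuclei, so 2 syllables.
/u…o/ gap (V1→V2): /k/ is a single consonant, so it becomes the next onset.
Result: wu.ko.
Syllable 2 is /ko/: onset /k/, nucleus /o/, coda ∅.

none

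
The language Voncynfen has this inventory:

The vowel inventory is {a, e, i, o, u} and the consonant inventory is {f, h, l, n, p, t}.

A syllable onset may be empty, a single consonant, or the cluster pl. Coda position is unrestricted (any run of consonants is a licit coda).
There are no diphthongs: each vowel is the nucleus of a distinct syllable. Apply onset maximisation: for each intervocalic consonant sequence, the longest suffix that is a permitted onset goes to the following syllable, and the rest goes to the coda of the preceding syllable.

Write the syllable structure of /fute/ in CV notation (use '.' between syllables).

Vowels present: u, e; each is a nucleus, giving 2 syllables.
Between /u/ (V1) and /e/ (V2): /t/ → onset of the next syllable (single consonants are always licit onsets).
So the parse is fu.te.
Mapping each syllable to C/V: /fu/ → CV, /te/ → CV.

CV.CV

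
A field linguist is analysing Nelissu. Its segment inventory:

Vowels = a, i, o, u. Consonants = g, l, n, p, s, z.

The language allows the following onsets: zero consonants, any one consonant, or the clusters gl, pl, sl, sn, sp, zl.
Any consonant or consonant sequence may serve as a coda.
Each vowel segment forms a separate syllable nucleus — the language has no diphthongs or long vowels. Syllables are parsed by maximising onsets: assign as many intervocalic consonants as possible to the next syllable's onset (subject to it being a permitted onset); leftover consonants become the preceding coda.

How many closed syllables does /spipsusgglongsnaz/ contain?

4

Vowels present: i, u, o, a; each is a nucleus, giving 4 syllables.
/i…u/ gap (V1→V2): /ps/ splits as /p/ + /s/ (/s/ is the longest suffix that is a licit onset).
/u…o/ gap (V2→V3): /sggl/; trying suffixes from longest down, /gl/ is the first permitted one, so coda /sg/ | onset /gl/.
/o…a/ gap (V3→V4): /ngsn/ splits as /ng/ + /sn/ (/sn/ is the longest suffix that is a licit onset).
Putting it together: spip.susg.glong.snaz.
Classifying each syllable: /spip/ (closed), /susg/ (closed), /glong/ (closed), /snaz/ (closed).
Closed syllables: 4.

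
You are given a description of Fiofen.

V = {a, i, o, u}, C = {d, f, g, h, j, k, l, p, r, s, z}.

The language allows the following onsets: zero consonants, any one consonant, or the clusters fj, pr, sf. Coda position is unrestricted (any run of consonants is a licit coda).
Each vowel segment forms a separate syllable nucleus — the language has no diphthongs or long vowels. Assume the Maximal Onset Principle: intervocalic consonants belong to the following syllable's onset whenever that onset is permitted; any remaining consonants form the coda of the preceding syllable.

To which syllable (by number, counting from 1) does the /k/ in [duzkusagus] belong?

Nuclei (vowels): u, u, a, u → 4 syllables.
/u…u/ gap (V1→V2): cluster /zk/ — the longest permitted-onset suffix is /k/; onset = /k/, preceding coda = /z/.
/u…a/ gap (V2→V3): just /s/ — single C goes to the following onset.
/a…u/ gap (V3→V4): just /g/ — single C goes to the following onset.
Syllabification: duz.ku.sa.gus.
The /k/ is in the onset of syllable 2 (/ku/).

2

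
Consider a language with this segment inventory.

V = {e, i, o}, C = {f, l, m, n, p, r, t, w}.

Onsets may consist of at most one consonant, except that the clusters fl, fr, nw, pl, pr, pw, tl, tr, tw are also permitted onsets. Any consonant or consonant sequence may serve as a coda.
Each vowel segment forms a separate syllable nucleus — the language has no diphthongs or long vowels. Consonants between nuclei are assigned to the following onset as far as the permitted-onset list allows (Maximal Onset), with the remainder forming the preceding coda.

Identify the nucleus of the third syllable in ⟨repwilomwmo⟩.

o

Vowels present: e, i, o, o; each is a nucleus, giving 4 syllables.
The third nucleus (vowel 3 from the left) is /o/.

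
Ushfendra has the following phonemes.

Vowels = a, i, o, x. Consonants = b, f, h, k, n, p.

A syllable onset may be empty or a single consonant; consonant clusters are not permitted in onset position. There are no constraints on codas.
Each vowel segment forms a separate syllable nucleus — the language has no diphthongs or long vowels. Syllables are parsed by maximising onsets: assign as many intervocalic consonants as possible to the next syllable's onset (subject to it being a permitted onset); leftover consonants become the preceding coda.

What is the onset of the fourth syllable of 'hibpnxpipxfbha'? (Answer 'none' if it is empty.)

p

The vowels are i, x, i, x, a — 5 nuclei, so 5 syllables.
σ1/σ2 boundary: /bpn/; trying suffixes from longest down, /n/ is the first permitted one, so coda /bp/ | onset /n/.
σ2/σ3 boundary: just /p/ — single C goes to the following onset.
σ3/σ4 boundary: /p/ is a single consonant, so it becomes the next onset.
σ4/σ5 boundary: /fbh/; trying suffixes from longest down, /h/ is the first permitted one, so coda /fb/ | onset /h/.
So the parse is hibp.nx.pi.pxfb.ha.
Syllable 4 is /pxfb/: onset /p/, nucleus /x/, coda /fb/.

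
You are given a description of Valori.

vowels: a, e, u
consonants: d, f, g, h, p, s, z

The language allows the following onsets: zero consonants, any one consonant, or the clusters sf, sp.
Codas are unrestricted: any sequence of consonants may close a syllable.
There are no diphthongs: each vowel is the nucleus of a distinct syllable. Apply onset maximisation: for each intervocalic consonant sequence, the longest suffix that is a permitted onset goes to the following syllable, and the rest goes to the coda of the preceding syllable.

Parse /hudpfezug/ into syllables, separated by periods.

Nuclei (vowels): u, e, u → 3 syllables.
V1 /u/ – V2 /e/: /dpf/ — longest licit onset from the right is /f/, leaving /dp/ as coda.
V2 /e/ – V3 /u/: /z/ → onset of the next syllable (single consonants are always licit onsets).

hudp.fe.zug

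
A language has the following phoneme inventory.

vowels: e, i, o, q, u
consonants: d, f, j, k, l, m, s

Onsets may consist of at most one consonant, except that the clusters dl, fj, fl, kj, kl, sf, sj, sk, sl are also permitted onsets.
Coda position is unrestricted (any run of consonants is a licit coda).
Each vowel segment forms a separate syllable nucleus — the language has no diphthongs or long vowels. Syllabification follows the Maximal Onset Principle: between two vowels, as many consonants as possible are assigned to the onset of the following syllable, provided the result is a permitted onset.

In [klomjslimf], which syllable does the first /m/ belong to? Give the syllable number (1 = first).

1

The vowels are o, i — 2 nuclei, so 2 syllables.
Between /o/ (V1) and /i/ (V2): /mjsl/ splits as /mj/ + /sl/ (/sl/ is the longest suffix that is a licit onset).
So the parse is klomj.slimf.
The first /m/ is in the coda of syllable 1 (/klomj/).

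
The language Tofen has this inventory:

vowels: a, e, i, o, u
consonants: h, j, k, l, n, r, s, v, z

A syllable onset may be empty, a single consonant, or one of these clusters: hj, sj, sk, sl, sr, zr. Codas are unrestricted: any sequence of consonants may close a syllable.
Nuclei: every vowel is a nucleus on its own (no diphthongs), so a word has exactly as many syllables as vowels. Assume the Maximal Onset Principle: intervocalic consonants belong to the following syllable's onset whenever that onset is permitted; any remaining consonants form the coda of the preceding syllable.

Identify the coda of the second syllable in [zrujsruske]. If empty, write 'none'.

none

Nuclei (vowels): u, u, e → 3 syllables.
/u…u/ gap (V1→V2): cluster /jsr/ — the longest permitted-onset suffix is /sr/; onset = /sr/, preceding coda = /j/.
/u…e/ gap (V2→V3): /sk/ — entire cluster is a permitted onset → onset /sk/, coda ∅.
Putting it together: zruj.sru.ske.
Syllable 2 is /sru/: onset /sr/, nucleus /u/, coda ∅.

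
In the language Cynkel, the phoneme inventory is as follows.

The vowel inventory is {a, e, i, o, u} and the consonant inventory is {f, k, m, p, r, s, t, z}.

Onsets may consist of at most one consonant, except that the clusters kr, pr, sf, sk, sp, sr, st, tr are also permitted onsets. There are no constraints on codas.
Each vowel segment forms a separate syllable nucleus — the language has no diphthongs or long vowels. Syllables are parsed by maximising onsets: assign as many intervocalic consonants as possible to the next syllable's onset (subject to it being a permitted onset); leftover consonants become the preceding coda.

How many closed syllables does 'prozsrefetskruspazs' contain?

3

The vowels are o, e, e, u, a — 5 nuclei, so 5 syllables.
/o…e/ gap (V1→V2): /zsr/; trying suffixes from longest down, /sr/ is the first permitted one, so coda /z/ | onset /sr/.
/e…e/ gap (V2→V3): just /f/ — single C goes to the following onset.
/e…u/ gap (V3→V4): /tskr/; trying suffixes from longest down, /kr/ is the first permitted one, so coda /ts/ | onset /kr/.
/u…a/ gap (V4→V5): cluster /sp/ — /sp/ is itself a permitted onset, so the whole cluster goes right; preceding coda = ∅.
Putting it together: proz.sre.fets.kru.spazs.
Classifying each syllable: /proz/ (closed), /sre/ (open), /fets/ (closed), /kru/ (open), /spazs/ (closed).
Closed syllables: 3.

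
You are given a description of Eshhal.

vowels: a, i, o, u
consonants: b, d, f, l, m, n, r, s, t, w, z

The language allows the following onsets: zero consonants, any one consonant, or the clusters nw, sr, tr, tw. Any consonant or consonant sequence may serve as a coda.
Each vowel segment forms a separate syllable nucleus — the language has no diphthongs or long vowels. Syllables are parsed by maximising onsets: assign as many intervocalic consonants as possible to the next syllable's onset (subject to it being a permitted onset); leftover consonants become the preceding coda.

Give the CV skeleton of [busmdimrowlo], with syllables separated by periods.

CVCC.CVC.CVC.CV

Vowels present: u, i, o, o; each is a nucleus, giving 4 syllables.
/u…i/ gap (V1→V2): /smd/ — longest licit onset from the right is /d/, leaving /sm/ as coda.
/i…o/ gap (V2→V3): /mr/; trying suffixes from longest down, /r/ is the first permitted one, so coda /m/ | onset /r/.
/o…o/ gap (V3→V4): /wl/ — longest licit onset from the right is /l/, leaving /w/ as coda.
Putting it together: busm.dim.row.lo.
Mapping each syllable to C/V: /busm/ → CVCC, /dim/ → CVC, /row/ → CVC, /lo/ → CV.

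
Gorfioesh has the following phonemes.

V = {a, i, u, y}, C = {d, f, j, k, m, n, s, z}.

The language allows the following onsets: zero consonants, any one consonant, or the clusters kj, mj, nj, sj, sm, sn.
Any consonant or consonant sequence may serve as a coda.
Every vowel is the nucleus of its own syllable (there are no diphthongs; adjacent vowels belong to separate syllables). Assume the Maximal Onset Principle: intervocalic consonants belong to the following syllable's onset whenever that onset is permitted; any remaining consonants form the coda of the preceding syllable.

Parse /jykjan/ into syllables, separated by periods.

The vowels are y, a — 2 nuclei, so 2 syllables.
/y…a/ gap (V1→V2): /kj/ is a licit onset in full, so it all attaches to the next syllable.

jy.kjan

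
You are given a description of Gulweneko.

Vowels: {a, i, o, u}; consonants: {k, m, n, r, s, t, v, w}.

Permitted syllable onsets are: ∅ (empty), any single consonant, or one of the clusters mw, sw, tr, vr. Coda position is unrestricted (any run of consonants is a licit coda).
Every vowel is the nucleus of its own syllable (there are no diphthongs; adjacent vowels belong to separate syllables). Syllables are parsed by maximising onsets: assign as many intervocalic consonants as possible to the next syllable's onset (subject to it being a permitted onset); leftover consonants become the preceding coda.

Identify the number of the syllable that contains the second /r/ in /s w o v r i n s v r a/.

Nuclei (vowels): o, i, a → 3 syllables.
/o…i/ gap (V1→V2): /vr/ — entire cluster is a permitted onset → onset /vr/, coda ∅.
/i…a/ gap (V2→V3): /nsvr/ — longest licit onset from the right is /vr/, leaving /ns/ as coda.
So the parse is swo.vrins.vra.
The second /r/ is in the onset of syllable 3 (/vra/).

3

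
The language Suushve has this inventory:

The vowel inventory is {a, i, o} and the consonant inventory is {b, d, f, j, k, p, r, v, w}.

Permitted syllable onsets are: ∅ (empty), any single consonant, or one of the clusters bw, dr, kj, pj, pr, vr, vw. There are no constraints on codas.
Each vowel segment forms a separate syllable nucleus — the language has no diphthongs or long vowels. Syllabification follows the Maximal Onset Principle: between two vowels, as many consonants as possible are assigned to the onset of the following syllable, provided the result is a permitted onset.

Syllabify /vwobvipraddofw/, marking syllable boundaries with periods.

The vowels are o, i, a, o — 4 nuclei, so 4 syllables.
σ1/σ2 boundary: cluster /bv/ — the longest permitted-onset suffix is /v/; onset = /v/, preceding coda = /b/.
σ2/σ3 boundary: cluster /pr/ — /pr/ is itself a permitted onset, so the whole cluster goes right; preceding coda = ∅.
σ3/σ4 boundary: /dd/; trying suffixes from longest down, /d/ is the first permitted one, so coda /d/ | onset /d/.

vwob.vi.prad.dofw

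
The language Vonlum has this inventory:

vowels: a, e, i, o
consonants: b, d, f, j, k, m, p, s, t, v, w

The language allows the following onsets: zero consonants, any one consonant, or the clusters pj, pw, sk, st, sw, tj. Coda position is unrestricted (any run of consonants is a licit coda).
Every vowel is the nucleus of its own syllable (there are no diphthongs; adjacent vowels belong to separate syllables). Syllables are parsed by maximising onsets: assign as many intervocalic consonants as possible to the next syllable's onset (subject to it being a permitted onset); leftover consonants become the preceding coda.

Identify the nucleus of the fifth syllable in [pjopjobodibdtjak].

a

Nuclei (vowels): o, o, o, i, a → 5 syllables.
The fifth nucleus (vowel 5 from the left) is /a/.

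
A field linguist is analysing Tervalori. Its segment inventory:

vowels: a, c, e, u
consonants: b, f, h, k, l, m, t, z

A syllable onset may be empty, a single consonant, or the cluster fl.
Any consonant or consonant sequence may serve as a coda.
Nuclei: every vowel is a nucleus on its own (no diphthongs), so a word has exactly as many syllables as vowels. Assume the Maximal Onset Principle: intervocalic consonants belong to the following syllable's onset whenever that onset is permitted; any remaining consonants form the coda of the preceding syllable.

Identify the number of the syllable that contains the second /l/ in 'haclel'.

The vowels are a, c, e — 3 nuclei, so 3 syllables.
/a…c/ gap (V1→V2): no consonants, so the boundary falls immediately after /a/.
/c…e/ gap (V2→V3): just /l/ — single C goes to the following onset.
So the parse is ha.c.lel.
The second /l/ is in the coda of syllable 3 (/lel/).

3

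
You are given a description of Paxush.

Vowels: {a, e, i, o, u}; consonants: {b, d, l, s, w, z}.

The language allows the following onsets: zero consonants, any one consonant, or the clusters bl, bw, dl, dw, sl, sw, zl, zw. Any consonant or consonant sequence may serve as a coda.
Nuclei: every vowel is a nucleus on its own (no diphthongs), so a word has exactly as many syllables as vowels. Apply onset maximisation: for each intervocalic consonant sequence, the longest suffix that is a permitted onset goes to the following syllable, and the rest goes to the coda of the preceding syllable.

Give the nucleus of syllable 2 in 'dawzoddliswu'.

o

Vowels present: a, o, i, u; each is a nucleus, giving 4 syllables.
The second nucleus (vowel 2 from the left) is /o/.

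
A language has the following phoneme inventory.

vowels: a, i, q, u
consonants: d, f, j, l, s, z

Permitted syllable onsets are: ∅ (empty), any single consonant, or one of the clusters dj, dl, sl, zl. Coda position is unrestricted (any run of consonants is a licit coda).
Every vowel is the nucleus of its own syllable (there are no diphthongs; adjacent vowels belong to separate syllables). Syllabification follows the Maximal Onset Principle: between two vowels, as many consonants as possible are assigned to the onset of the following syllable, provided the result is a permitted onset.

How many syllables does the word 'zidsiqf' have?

Vowels present: i, i, q; each is a nucleus, giving 3 syllables.

3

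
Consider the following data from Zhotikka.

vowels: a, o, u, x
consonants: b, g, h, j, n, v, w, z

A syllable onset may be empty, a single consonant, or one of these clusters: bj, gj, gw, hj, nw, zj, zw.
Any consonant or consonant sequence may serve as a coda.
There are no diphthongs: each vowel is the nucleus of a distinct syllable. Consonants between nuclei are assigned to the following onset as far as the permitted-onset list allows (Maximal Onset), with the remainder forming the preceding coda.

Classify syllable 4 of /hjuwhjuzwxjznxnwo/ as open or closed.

open

Vowels present: u, u, x, x, o; each is a nucleus, giving 5 syllables.
V1 /u/ – V2 /u/: /whj/; trying suffixes from longest down, /hj/ is the first permitted one, so coda /w/ | onset /hj/.
V2 /u/ – V3 /x/: cluster /zw/ — /zw/ is itself a permitted onset, so the whole cluster goes right; preceding coda = ∅.
V3 /x/ – V4 /x/: /jzn/; trying suffixes from longest down, /n/ is the first permitted one, so coda /jz/ | onset /n/.
V4 /x/ – V5 /o/: /nw/ — entire cluster is a permitted onset → onset /nw/, coda ∅.
Syllabification: hjuw.hju.zwxjz.nx.nwo.
Syllable 4 is /nx/; it ends in its nucleus with no coda, so it is open.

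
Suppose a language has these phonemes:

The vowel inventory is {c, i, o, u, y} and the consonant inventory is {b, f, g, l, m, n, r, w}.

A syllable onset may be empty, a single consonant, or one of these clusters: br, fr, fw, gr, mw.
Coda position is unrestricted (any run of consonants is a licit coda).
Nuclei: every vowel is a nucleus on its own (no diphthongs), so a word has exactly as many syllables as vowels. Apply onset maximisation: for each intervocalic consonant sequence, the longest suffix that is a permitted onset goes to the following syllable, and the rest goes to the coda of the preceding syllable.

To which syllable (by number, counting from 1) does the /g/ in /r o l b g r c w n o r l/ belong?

Nuclei (vowels): o, c, o → 3 syllables.
σ1/σ2 boundary: /lbgr/; trying suffixes from longest down, /gr/ is the first permitted one, so coda /lb/ | onset /gr/.
σ2/σ3 boundary: /wn/ splits as /w/ + /n/ (/n/ is the longest suffix that is a licit onset).
So the parse is rolb.grcw.norl.
The /g/ is in the onset of syllable 2 (/grcw/).

2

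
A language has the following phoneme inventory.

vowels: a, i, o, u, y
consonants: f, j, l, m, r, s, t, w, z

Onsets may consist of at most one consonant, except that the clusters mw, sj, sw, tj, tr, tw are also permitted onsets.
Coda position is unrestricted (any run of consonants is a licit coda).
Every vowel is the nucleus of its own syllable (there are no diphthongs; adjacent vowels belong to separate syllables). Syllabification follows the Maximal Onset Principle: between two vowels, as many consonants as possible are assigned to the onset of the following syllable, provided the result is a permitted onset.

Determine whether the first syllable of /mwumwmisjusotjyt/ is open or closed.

Vowels present: u, i, u, o, y; each is a nucleus, giving 5 syllables.
V1 /u/ – V2 /i/: cluster /mwm/ — the longest permitted-onset suffix is /m/; onset = /m/, preceding coda = /mw/.
V2 /i/ – V3 /u/: /sj/ — entire cluster is a permitted onset → onset /sj/, coda ∅.
V3 /u/ – V4 /o/: /s/ is a single consonant, so it becomes the next onset.
V4 /o/ – V5 /y/: cluster /tj/ — /tj/ is itself a permitted onset, so the whole cluster goes right; preceding coda = ∅.
Result: mwumw.mi.sju.so.tjyt.
Syllable 1 is /mwumw/ with coda /mw/, so it is closed.

closed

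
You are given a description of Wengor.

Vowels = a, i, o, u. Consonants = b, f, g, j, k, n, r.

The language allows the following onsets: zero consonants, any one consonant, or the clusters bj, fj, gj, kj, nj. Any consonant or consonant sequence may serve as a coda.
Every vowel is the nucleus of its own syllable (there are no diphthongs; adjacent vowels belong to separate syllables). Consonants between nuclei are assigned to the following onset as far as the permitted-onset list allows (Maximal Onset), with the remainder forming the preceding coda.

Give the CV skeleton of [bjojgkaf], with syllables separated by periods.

The vowels are o, a — 2 nuclei, so 2 syllables.
/o…a/ gap (V1→V2): /jgk/; trying suffixes from longest down, /k/ is the first permitted one, so coda /jg/ | onset /k/.
Syllabification: bjojg.kaf.
Mapping each syllable to C/V: /bjojg/ → CCVCC, /kaf/ → CVC.

CCVCC.CVC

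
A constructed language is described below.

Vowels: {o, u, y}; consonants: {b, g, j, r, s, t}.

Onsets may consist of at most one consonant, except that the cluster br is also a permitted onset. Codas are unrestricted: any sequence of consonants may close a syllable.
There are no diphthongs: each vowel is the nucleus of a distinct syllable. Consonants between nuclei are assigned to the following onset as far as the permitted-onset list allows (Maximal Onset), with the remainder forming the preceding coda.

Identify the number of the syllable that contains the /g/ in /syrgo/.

The vowels are y, o — 2 nuclei, so 2 syllables.
Between /y/ (V1) and /o/ (V2): /rg/ splits as /r/ + /g/ (/g/ is the longest suffix that is a licit onset).
Result: syr.go.
The /g/ is in the onset of syllable 2 (/go/).

2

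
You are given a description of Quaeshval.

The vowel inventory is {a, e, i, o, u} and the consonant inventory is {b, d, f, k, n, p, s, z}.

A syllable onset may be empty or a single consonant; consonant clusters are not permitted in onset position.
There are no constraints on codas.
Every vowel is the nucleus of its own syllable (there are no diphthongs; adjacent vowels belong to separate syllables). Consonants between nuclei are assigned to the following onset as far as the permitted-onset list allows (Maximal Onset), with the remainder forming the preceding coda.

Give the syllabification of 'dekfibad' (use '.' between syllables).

dek.fi.bad

Vowels present: e, i, a; each is a nucleus, giving 3 syllables.
V1 /e/ – V2 /i/: cluster /kf/ — the longest permitted-onset suffix is /f/; onset = /f/, preceding coda = /k/.
V2 /i/ – V3 /a/: just /b/ — single C goes to the following onset.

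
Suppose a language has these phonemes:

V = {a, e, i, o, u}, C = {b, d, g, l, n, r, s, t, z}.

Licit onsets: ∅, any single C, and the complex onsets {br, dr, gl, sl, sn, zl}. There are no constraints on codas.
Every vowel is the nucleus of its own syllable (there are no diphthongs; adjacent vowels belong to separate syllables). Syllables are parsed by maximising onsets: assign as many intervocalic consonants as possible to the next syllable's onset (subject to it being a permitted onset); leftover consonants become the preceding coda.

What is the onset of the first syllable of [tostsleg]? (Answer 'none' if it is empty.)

Vowels present: o, e; each is a nucleus, giving 2 syllables.
Between /o/ (V1) and /e/ (V2): /stsl/ — longest licit onset from the right is /sl/, leaving /st/ as coda.
Putting it together: tost.sleg.
Syllable 1 is /tost/: onset /t/, nucleus /o/, coda /st/.

t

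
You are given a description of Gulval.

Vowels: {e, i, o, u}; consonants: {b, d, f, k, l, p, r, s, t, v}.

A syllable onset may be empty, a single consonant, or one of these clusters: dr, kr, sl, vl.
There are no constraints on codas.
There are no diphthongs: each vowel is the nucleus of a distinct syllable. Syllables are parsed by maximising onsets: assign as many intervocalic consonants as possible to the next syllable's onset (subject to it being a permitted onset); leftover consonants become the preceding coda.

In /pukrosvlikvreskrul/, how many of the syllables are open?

The vowels are u, o, i, e, u — 5 nuclei, so 5 syllables.
σ1/σ2 boundary: /kr/ — entire cluster is a permitted onset → onset /kr/, coda ∅.
σ2/σ3 boundary: cluster /svl/ — the longest permitted-onset suffix is /vl/; onset = /vl/, preceding coda = /s/.
σ3/σ4 boundary: /kvr/; trying suffixes from longest down, /r/ is the first permitted one, so coda /kv/ | onset /r/.
σ4/σ5 boundary: /skr/; trying suffixes from longest down, /kr/ is the first permitted one, so coda /s/ | onset /kr/.
Putting it together: pu.kros.vlikv.res.krul.
Classifying each syllable: /pu/ (open), /kros/ (closed), /vlikv/ (closed), /res/ (closed), /krul/ (closed).
Open syllables: 1.

1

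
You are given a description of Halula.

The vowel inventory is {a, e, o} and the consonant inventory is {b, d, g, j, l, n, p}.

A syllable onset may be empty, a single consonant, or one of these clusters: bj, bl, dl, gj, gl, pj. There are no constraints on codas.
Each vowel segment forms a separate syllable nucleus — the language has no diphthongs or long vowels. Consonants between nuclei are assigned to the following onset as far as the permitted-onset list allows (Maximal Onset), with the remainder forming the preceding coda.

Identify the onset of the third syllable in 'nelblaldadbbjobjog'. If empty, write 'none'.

The vowels are e, a, a, o, o — 5 nuclei, so 5 syllables.
V1 /e/ – V2 /a/: /lbl/ — longest licit onset from the right is /bl/, leaving /l/ as coda.
V2 /a/ – V3 /a/: cluster /ld/ — the longest permitted-onset suffix is /d/; onset = /d/, preceding coda = /l/.
V3 /a/ – V4 /o/: /dbbj/ — longest licit onset from the right is /bj/, leaving /db/ as coda.
V4 /o/ – V5 /o/: cluster /bj/ — /bj/ is itself a permitted onset, so the whole cluster goes right; preceding coda = ∅.
Result: nel.blal.dadb.bjo.bjog.
Syllable 3 is /dadb/: onset /d/, nucleus /a/, coda /db/.

d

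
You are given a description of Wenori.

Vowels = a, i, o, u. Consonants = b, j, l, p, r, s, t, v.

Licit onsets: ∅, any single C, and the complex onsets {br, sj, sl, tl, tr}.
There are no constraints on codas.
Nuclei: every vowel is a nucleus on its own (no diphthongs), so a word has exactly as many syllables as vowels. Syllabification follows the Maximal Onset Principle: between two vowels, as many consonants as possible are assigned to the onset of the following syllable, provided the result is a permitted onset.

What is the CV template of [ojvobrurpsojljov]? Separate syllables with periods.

VC.CV.CCVCC.CVCC.CVC

Vowels present: o, o, u, o, o; each is a nucleus, giving 5 syllables.
V1 /o/ – V2 /o/: /jv/ — longest licit onset from the right is /v/, leaving /j/ as coda.
V2 /o/ – V3 /u/: /br/ — entire cluster is a permitted onset → onset /br/, coda ∅.
V3 /u/ – V4 /o/: cluster /rps/ — the longest permitted-onset suffix is /s/; onset = /s/, preceding coda = /rp/.
V4 /o/ – V5 /o/: /jlj/ — longest licit onset from the right is /j/, leaving /jl/ as coda.
Syllabification: oj.vo.brurp.sojl.jov.
Mapping each syllable to C/V: /oj/ → VC, /vo/ → CV, /brurp/ → CCVCC, /sojl/ → CVCC, /jov/ → CVC.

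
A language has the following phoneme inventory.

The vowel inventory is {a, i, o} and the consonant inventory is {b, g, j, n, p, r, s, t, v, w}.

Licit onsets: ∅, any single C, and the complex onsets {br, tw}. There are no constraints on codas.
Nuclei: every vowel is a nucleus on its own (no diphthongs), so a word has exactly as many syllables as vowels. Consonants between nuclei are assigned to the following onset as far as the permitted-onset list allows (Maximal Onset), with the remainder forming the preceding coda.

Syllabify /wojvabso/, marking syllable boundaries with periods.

Nuclei (vowels): o, a, o → 3 syllables.
/o…a/ gap (V1→V2): /jv/ — longest licit onset from the right is /v/, leaving /j/ as coda.
/a…o/ gap (V2→V3): cluster /bs/ — the longest permitted-onset suffix is /s/; onset = /s/, preceding coda = /b/.

woj.vab.so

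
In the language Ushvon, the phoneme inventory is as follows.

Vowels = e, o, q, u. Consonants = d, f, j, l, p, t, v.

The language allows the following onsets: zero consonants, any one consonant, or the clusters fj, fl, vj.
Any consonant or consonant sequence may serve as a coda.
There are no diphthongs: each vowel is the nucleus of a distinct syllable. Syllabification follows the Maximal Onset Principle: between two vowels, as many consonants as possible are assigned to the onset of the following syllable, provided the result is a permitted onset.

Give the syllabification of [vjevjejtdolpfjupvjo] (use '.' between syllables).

vje.vjejt.dolp.fjup.vjo

Vowels present: e, e, o, u, o; each is a nucleus, giving 5 syllables.
σ1/σ2 boundary: /vj/ — entire cluster is a permitted onset → onset /vj/, coda ∅.
σ2/σ3 boundary: /jtd/ splits as /jt/ + /d/ (/d/ is the longest suffix that is a licit onset).
σ3/σ4 boundary: /lpfj/ splits as /lp/ + /fj/ (/fj/ is the longest suffix that is a licit onset).
σ4/σ5 boundary: /pvj/ — longest licit onset from the right is /vj/, leaving /p/ as coda.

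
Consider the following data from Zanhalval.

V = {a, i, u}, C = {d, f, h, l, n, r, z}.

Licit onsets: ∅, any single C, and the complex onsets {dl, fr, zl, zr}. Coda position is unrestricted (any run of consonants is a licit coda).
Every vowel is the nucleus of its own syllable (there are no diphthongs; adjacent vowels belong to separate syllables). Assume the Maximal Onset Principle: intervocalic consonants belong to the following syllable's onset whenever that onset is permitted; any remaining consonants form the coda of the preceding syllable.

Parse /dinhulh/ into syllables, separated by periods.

din.hulh

The vowels are i, u — 2 nuclei, so 2 syllables.
/i…u/ gap (V1→V2): cluster /nh/ — the longest permitted-onset suffix is /h/; onset = /h/, preceding coda = /n/.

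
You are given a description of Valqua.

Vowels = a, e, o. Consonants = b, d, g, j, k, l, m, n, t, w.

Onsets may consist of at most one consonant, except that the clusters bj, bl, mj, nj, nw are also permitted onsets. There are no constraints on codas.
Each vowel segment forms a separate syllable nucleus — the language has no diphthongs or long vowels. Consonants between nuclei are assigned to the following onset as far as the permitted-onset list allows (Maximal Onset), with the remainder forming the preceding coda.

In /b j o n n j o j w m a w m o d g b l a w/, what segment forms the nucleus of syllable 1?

o

The vowels are o, o, a, o, a — 5 nuclei, so 5 syllables.
The first nucleus (vowel 1 from the left) is /o/.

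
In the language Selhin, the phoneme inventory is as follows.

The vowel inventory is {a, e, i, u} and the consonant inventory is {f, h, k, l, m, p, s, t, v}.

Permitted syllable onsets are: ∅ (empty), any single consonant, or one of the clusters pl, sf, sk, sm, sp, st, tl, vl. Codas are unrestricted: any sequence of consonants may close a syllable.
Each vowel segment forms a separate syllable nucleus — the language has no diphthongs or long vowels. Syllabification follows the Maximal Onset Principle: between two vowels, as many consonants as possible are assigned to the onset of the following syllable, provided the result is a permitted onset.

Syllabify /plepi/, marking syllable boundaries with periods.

Nuclei (vowels): e, i → 2 syllables.
Between /e/ (V1) and /i/ (V2): /p/ → onset of the next syllable (single consonants are always licit onsets).

ple.pi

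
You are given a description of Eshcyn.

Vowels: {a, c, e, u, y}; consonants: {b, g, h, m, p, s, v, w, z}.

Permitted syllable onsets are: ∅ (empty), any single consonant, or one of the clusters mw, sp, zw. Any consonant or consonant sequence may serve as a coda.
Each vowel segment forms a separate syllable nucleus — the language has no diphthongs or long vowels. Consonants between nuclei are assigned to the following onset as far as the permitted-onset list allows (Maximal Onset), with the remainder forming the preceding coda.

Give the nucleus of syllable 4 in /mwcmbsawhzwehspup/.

Vowels present: c, a, e, u; each is a nucleus, giving 4 syllables.
The fourth nucleus (vowel 4 from the left) is /u/.

u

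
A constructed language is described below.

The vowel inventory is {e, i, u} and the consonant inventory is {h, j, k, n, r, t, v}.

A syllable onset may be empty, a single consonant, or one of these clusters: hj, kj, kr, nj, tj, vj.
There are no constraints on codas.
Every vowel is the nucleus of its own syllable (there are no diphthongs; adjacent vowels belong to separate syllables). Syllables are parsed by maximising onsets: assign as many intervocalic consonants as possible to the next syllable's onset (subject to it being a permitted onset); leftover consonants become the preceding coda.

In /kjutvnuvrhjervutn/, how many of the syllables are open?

Nuclei (vowels): u, u, e, u → 4 syllables.
σ1/σ2 boundary: /tvn/; trying suffixes from longest down, /n/ is the first permitted one, so coda /tv/ | onset /n/.
σ2/σ3 boundary: /vrhj/ splits as /vr/ + /hj/ (/hj/ is the longest suffix that is a licit onset).
σ3/σ4 boundary: /rv/ splits as /r/ + /v/ (/v/ is the longest suffix that is a licit onset).
Result: kjutv.nuvr.hjer.vutn.
Classifying each syllable: /kjutv/ (closed), /nuvr/ (closed), /hjer/ (closed), /vutn/ (closed).
Open syllables: 0.

0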